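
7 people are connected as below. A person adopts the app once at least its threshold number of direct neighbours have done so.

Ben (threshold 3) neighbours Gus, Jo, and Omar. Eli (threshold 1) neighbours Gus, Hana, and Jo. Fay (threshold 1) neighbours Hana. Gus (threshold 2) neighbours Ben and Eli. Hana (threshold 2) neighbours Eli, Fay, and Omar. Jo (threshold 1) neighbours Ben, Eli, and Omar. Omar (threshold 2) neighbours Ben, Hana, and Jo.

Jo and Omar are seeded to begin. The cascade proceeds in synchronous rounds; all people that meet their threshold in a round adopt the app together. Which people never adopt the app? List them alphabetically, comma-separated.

Round 1 — Jo, Omar adopt the app (initial).
Round 2 — checking thresholds:
  Ben: 2 of 3 neighbours < 3, holds.
  Eli: 1 of 3 neighbours ≥ 1, adopts the app.
  Hana: 1 of 3 neighbours < 2, holds.
Round 3 — checking thresholds:
  Ben: 2 of 3 neighbours < 3, holds.
  Gus: 1 of 2 neighbours < 2, holds.
  Hana: 2 of 3 neighbours ≥ 2, adopts the app.
Round 4 — checking thresholds:
  Ben: 2 of 3 neighbours < 3, holds.
  Fay: 1 of 1 neighbours ≥ 1, adopts the app.
  Gus: 1 of 2 neighbours < 2, holds.
Round 5 — no new adoptions; cascade stops.

Ben, Gus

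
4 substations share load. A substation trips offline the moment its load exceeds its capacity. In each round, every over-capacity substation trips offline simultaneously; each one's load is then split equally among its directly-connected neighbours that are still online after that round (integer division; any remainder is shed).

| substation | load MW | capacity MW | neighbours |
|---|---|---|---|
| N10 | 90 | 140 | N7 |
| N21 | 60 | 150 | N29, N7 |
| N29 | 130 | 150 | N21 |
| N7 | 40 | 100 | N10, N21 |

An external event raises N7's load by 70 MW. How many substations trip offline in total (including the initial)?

2

Round 1 — N7 at 110 > 100. N7 trips offline.
  N7 sheds 110 MW to N10, N21: 55 each.
    N10: 90+55 = 145 > 140
    N21: 60+55 = 115 ≤ 150
Round 2 — N10 trips offline.
  N10 sheds 145 MW: no online neighbours, lost.
No further trips.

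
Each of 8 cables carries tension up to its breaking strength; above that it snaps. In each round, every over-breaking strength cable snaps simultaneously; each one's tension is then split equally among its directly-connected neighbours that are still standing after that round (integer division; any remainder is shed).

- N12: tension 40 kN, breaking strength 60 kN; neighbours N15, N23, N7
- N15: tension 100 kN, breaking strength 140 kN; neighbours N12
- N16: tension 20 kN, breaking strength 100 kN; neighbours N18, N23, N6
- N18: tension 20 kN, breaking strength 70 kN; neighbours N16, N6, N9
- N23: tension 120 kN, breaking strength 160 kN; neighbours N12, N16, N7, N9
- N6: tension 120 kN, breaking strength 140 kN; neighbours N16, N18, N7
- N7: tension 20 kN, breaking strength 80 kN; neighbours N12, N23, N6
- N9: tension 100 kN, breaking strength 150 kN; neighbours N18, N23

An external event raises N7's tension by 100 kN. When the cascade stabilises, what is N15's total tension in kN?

140

Round 1 — N7 at 120 > 80. N7 snaps.
  N7 sheds 120 kN to N12, N23, N6: 40 each.
    N12: 40+40 = 80 > 60
    N23: 120+40 = 160 ≤ 160
    N6: 120+40 = 160 > 140
Round 2 — N12, N6 snap.
  N12 sheds 80 kN to N15, N23: 40 each.
    N15: 100+40 = 140 ≤ 140
    N23: 160+40 = 200 > 160
  N6 sheds 160 kN to N16, N18: 80 each.
    N16: 20+80 = 100 ≤ 100
    N18: 20+80 = 100 > 70
Round 3 — N18, N23 snap.
  N18 sheds 100 kN to N16, N9: 50 each.
    N16: 100+50 = 150 > 100
    N9: 100+50 = 150 ≤ 150
  N23 sheds 200 kN to N16, N9: 100 each.
    N16: 150+100 = 250 > 100
    N9: 150+100 = 250 > 150
Round 4 — N16, N9 snap.
  N16 sheds 250 kN: no online neighbours, lost.
  N9 sheds 250 kN: no online neighbours, lost.
No further breaks.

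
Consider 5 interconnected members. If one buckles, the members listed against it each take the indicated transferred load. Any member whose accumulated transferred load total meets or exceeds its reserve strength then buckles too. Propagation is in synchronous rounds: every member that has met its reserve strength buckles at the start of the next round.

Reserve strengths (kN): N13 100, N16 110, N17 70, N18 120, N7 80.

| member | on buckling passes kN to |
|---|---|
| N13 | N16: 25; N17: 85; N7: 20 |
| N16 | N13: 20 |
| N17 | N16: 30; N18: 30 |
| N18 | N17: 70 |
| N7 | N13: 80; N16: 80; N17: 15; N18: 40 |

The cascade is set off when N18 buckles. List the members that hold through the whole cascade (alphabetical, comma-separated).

N13, N16, N7

Round 1 — N18 buckles (initial).
  N17: +70 → 70 ≥ 70
Round 2 — N17 buckles.
  N16: +30 → 30 < 110
No further bucklings.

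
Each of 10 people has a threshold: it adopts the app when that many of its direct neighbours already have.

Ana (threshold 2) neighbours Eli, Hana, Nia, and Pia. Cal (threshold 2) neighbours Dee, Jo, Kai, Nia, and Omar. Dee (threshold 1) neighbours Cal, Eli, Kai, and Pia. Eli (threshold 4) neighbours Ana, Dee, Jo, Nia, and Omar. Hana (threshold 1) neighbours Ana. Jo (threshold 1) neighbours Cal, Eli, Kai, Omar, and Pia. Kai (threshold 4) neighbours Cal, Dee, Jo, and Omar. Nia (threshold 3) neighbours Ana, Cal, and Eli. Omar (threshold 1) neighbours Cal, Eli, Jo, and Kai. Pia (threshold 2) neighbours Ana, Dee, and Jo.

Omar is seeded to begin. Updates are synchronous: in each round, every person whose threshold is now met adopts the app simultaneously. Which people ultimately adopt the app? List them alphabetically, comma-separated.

Cal, Dee, Jo, Kai, Omar, Pia

Round 1 — Omar adopts the app (initial).
Round 2 — checking thresholds:
  Cal: 1 of 5 neighbours < 2, not yet.
  Eli: 1 of 5 neighbours < 4, not yet.
  Jo: 1 of 5 neighbours ≥ 1, adopts the app.
  Kai: 1 of 4 neighbours < 4, not yet.
Round 3 — checking thresholds:
  Cal: 2 of 5 neighbours ≥ 2, adopts the app.
  Eli: 2 of 5 neighbours < 4, not yet.
  Kai: 2 of 4 neighbours < 4, not yet.
  Pia: 1 of 3 neighbours < 2, not yet.
Round 4 — checking thresholds:
  Dee: 1 of 4 neighbours ≥ 1, adopts the app.
  Eli: 2 of 5 neighbours < 4, not yet.
  Kai: 3 of 4 neighbours < 4, not yet.
  Nia: 1 of 3 neighbours < 3, not yet.
  Pia: 1 of 3 neighbours < 2, not yet.
Round 5 — checking thresholds:
  Eli: 3 of 5 neighbours < 4, not yet.
  Kai: 4 of 4 neighbours ≥ 4, adopts the app.
  Nia: 1 of 3 neighbours < 3, not yet.
  Pia: 2 of 3 neighbours ≥ 2, adopts the app.
Round 6 — no new adoptions; cascade stops.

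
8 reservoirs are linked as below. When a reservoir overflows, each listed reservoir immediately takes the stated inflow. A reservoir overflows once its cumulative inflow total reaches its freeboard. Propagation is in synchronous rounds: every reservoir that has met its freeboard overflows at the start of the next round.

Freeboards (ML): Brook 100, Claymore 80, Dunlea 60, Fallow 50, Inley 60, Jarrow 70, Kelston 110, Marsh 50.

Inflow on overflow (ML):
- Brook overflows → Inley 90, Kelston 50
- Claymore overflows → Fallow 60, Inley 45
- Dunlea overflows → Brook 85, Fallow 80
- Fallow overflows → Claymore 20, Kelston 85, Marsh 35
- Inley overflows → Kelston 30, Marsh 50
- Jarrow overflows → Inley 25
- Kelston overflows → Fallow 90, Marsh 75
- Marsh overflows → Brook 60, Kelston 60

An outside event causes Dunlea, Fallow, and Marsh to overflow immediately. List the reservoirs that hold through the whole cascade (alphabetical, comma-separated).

Round 1 — Dunlea, Fallow, Marsh overflow (initial).
  Brook: +85+60 → 145 ≥ 100
  Claymore: +20 → 20 < 80
  Kelston: +85+60 → 145 ≥ 110
Round 2 — Brook, Kelston overflow.
  Inley: +90 → 90 ≥ 60
Round 3 — Inley overflows.
No further overflows.

Claymore, Jarrow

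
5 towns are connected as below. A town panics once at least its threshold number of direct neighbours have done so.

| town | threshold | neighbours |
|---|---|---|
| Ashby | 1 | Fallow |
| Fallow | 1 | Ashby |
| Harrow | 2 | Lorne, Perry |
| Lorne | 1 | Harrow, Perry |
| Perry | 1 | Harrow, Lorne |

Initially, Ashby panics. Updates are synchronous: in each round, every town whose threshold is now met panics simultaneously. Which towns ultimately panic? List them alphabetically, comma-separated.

Ashby, Fallow

Round 1 — Ashby panics (initial).
Round 2 — checking thresholds:
  Fallow: 1 of 1 neighbours ≥ 1, panics.
Round 3 — no new panics; cascade stops.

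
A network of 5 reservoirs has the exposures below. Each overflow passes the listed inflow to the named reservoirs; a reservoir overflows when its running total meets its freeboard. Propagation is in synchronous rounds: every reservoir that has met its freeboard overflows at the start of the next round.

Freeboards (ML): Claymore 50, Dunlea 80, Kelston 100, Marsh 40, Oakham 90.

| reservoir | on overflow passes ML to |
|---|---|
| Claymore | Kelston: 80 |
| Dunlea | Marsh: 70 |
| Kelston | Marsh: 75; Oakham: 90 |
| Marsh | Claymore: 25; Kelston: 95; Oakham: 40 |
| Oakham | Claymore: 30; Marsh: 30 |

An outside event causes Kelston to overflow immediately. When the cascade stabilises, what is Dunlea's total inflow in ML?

Round 1 — Kelston overflows (initial).
  Marsh: +75 → 75 ≥ 40
  Oakham: +90 → 90 ≥ 90
Round 2 — Marsh, Oakham overflow.
  Claymore: +25+30 → 55 ≥ 50
Round 3 — Claymore overflows.
No further overflows.

0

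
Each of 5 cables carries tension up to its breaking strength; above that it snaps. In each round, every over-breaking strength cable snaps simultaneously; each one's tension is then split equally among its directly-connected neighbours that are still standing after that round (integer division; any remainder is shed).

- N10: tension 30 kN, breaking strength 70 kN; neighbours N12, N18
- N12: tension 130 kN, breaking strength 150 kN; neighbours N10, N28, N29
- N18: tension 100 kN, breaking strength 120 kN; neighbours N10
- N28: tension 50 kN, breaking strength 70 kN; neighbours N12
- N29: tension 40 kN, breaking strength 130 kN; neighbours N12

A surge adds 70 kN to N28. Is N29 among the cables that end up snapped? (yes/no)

Round 1 — N28 at 120 > 70. N28 snaps.
  N28 sheds 120 kN to N12: 120 each.
    N12: 130+120 = 250 > 150
Round 2 — N12 snaps.
  N12 sheds 250 kN to N10, N29: 125 each.
    N10: 30+125 = 155 > 70
    N29: 40+125 = 165 > 130
Round 3 — N10, N29 snap.
  N10 sheds 155 kN to N18: 155 each.
    N18: 100+155 = 255 > 120
  N29 sheds 165 kN: no online neighbours, lost.
Round 4 — N18 snaps.
  N18 sheds 255 kN: no online neighbours, lost.
No further breaks.

yes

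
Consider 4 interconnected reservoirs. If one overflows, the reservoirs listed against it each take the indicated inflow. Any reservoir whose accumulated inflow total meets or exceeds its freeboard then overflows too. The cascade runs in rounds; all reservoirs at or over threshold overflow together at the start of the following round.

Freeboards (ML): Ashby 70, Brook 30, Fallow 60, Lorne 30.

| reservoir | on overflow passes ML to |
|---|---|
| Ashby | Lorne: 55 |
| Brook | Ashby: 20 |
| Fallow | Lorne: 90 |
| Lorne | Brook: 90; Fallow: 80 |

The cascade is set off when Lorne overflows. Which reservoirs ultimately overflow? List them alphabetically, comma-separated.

Brook, Fallow, Lorne

Round 1 — Lorne overflows (initial).
  Brook: +90 → 90 ≥ 30
  Fallow: +80 → 80 ≥ 60
Round 2 — Brook, Fallow overflow.
  Ashby: +20 → 20 < 70
No further overflows.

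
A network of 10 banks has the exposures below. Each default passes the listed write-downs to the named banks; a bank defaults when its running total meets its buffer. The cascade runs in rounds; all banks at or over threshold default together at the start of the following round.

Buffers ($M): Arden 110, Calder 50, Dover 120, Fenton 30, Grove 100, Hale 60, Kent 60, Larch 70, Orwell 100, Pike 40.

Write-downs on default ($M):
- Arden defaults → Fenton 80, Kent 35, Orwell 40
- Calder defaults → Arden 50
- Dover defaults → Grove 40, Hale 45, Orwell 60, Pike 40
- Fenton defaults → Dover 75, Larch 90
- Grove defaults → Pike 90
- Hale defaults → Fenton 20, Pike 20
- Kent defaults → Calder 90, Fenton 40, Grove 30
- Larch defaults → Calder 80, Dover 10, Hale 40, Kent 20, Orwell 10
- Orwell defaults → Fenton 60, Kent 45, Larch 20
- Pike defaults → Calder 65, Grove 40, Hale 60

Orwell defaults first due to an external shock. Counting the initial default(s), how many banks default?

Round 1 — Orwell defaults (initial).
  Fenton: +60 → 60 ≥ 30
  Kent: +45 → 45 < 60
  Larch: +20 → 20 < 70
Round 2 — Fenton defaults.
  Dover: +75 → 75 < 120
  Larch: +90 → 110 ≥ 70
Round 3 — Larch defaults.
  Calder: +80 → 80 ≥ 50
  Dover: +10 → 85 < 120
  Hale: +40 → 40 < 60
  Kent: +20 → 65 ≥ 60
Round 4 — Calder, Kent default.
  Arden: +50 → 50 < 110
  Grove: +30 → 30 < 100
No further defaults.

5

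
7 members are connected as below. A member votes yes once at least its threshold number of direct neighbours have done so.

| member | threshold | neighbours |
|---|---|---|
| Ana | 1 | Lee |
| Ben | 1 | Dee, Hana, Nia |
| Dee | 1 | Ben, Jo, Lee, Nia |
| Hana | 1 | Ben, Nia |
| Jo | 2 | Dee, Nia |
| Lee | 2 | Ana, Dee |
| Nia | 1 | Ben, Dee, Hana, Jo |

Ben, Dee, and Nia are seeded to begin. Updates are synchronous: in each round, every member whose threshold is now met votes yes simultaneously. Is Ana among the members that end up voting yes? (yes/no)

Round 1 — Ben, Dee, Nia vote yes (initial).
Round 2 — checking thresholds:
  Hana: 2 of 2 neighbours ≥ 1, votes yes.
  Jo: 2 of 2 neighbours ≥ 2, votes yes.
  Lee: 1 of 2 neighbours < 2, holds.
Round 3 — no new yes votes; cascade stops.

no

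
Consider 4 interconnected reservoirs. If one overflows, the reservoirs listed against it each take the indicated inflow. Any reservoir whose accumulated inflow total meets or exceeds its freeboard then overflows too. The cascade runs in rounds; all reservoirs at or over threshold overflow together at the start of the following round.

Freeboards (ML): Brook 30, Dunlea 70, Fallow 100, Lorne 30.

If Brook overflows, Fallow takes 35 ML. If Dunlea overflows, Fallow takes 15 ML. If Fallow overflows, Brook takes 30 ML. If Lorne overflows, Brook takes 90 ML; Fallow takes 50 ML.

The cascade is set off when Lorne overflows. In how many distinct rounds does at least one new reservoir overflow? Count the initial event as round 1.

2

Round 1 — Lorne overflows (initial).
  Brook: +90 → 90 ≥ 30
  Fallow: +50 → 50 < 100
Round 2 — Brook overflows.
  Fallow: +35 → 85 < 100
No further overflows.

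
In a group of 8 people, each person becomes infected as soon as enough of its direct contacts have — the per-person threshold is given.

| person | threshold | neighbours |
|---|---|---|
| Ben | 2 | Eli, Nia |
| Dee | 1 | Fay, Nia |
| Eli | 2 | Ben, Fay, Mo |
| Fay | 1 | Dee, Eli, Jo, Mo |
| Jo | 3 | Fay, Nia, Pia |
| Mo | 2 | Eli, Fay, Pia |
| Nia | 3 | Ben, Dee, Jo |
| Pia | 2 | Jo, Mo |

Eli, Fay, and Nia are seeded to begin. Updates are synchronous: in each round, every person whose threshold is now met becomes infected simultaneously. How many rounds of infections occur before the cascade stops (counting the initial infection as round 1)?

2

Round 1 — Eli, Fay, Nia become infected (initial).
Round 2 — checking thresholds:
  Ben: 2 of 2 neighbours ≥ 2, becomes infected.
  Dee: 2 of 2 neighbours ≥ 1, becomes infected.
  Jo: 2 of 3 neighbours < 3, holds.
  Mo: 2 of 3 neighbours ≥ 2, becomes infected.
Round 3 — no new infections; cascade stops.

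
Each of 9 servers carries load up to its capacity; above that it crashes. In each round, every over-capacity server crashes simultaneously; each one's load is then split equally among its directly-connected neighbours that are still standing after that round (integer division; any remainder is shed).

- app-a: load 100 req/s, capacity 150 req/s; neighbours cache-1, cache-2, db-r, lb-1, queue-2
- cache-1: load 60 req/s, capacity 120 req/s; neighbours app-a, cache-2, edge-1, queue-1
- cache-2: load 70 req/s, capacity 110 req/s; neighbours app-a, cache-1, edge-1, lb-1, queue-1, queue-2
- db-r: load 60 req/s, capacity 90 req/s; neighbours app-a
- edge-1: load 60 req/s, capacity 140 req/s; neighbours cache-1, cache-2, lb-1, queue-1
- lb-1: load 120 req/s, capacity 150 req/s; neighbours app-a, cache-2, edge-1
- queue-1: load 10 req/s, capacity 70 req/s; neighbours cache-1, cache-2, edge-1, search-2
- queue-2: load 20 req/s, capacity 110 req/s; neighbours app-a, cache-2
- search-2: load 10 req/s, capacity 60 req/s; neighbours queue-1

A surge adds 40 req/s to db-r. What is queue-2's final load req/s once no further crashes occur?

100

Round 1 — db-r at 100 > 90. db-r crashes.
  db-r sheds 100 req/s to app-a: 100 each.
    app-a: 100+100 = 200 > 150
Round 2 — app-a crashes.
  app-a sheds 200 req/s to cache-1, cache-2, lb-1, queue-2: 50 each.
    cache-1: 60+50 = 110 ≤ 120
    cache-2: 70+50 = 120 > 110
    lb-1: 120+50 = 170 > 150
    queue-2: 20+50 = 70 ≤ 110
Round 3 — cache-2, lb-1 crash.
  cache-2 sheds 120 req/s to cache-1, edge-1, queue-1, queue-2: 30 each.
    cache-1: 110+30 = 140 > 120
    edge-1: 60+30 = 90 ≤ 140
    queue-1: 10+30 = 40 ≤ 70
    queue-2: 70+30 = 100 ≤ 110
  lb-1 sheds 170 req/s to edge-1: 170 each.
    edge-1: 90+170 = 260 > 140
Round 4 — cache-1, edge-1 crash.
  cache-1 sheds 140 req/s to queue-1: 140 each.
    queue-1: 40+140 = 180 > 70
  edge-1 sheds 260 req/s to queue-1: 260 each.
    queue-1: 180+260 = 440 > 70
Round 5 — queue-1 crashes.
  queue-1 sheds 440 req/s to search-2: 440 each.
    search-2: 10+440 = 450 > 60
Round 6 — search-2 crashes.
  search-2 sheds 450 req/s: no online neighbours, lost.
No further crashes.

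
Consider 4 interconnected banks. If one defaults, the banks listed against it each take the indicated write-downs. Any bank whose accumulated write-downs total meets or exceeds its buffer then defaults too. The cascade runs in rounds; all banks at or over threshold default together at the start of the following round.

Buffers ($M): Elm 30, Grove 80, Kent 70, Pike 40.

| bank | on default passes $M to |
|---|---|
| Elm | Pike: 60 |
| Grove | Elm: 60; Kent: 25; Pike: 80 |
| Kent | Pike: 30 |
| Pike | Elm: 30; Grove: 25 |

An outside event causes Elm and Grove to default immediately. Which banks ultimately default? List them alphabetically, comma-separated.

Elm, Grove, Pike

Round 1 — Elm, Grove default (initial).
  Kent: +25 → 25 < 70
  Pike: +60+80 → 140 ≥ 40
Round 2 — Pike defaults.
No further defaults.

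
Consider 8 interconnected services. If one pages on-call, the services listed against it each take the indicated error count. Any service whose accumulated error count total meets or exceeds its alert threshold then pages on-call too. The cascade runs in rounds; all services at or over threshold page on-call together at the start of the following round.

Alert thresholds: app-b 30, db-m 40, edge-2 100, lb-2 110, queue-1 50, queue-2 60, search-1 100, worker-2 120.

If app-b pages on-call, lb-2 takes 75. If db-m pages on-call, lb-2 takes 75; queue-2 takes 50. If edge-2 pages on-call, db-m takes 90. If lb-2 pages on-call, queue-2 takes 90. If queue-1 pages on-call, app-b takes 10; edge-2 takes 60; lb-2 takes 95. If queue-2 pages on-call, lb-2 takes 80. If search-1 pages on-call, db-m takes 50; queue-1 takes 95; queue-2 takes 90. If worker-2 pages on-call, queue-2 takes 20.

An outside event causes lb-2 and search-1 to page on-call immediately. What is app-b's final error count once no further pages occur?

10

Round 1 — lb-2, search-1 page on-call (initial).
  db-m: +50 → 50 ≥ 40
  queue-1: +95 → 95 ≥ 50
  queue-2: +90+90 → 180 ≥ 60
Round 2 — db-m, queue-1, queue-2 page on-call.
  app-b: +10 → 10 < 30
  edge-2: +60 → 60 < 100
No further pages.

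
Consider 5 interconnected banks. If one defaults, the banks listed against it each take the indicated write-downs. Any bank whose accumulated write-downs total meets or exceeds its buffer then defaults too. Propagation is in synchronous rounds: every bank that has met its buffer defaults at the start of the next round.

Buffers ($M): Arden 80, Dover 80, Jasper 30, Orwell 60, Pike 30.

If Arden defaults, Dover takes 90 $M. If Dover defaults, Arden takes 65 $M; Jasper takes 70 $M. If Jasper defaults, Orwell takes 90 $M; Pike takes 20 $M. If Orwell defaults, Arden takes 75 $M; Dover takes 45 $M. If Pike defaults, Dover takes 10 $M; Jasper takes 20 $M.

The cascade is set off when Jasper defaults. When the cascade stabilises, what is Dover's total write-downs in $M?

45

Round 1 — Jasper defaults (initial).
  Orwell: +90 → 90 ≥ 60
  Pike: +20 → 20 < 30
Round 2 — Orwell defaults.
  Arden: +75 → 75 < 80
  Dover: +45 → 45 < 80
No further defaults.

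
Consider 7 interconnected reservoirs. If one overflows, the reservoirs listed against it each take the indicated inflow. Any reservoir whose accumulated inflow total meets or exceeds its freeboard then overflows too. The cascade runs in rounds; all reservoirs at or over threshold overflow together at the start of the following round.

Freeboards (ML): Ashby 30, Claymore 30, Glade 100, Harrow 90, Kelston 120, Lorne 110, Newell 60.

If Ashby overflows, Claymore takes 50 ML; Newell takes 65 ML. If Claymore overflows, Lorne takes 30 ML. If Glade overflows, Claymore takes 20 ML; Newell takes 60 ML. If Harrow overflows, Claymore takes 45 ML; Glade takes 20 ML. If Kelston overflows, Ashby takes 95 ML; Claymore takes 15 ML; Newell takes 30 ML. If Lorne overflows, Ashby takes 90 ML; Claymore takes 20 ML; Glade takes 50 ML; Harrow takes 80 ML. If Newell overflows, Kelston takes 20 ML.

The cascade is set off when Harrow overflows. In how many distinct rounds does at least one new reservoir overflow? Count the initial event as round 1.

Round 1 — Harrow overflows (initial).
  Claymore: +45 → 45 ≥ 30
  Glade: +20 → 20 < 100
Round 2 — Claymore overflows.
  Lorne: +30 → 30 < 110
No further overflows.

2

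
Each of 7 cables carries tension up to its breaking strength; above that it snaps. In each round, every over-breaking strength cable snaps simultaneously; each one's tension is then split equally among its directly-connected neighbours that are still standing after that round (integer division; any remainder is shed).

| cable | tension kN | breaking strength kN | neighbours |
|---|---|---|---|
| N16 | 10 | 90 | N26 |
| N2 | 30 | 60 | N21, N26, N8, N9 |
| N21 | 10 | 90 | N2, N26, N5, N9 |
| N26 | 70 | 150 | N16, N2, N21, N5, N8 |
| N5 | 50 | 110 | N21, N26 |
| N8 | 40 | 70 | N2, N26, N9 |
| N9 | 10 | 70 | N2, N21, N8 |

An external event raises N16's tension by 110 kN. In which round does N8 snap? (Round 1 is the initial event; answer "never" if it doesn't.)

Round 1 — N16 at 120 > 90. N16 snaps.
  N16 sheds 120 kN to N26: 120 each.
    N26: 70+120 = 190 > 150
Round 2 — N26 snaps.
  N26 sheds 190 kN to N2, N21, N5, N8: 47 each (2 lost).
    N2: 30+47 = 77 > 60
    N21: 10+47 = 57 ≤ 90
    N5: 50+47 = 97 ≤ 110
    N8: 40+47 = 87 > 70
Round 3 — N2, N8 snap.
  N2 sheds 77 kN to N21, N9: 38 each (1 lost).
    N21: 57+38 = 95 > 90
    N9: 10+38 = 48 ≤ 70
  N8 sheds 87 kN to N9: 87 each.
    N9: 48+87 = 135 > 70
Round 4 — N21, N9 snap.
  N21 sheds 95 kN to N5: 95 each.
    N5: 97+95 = 192 > 110
  N9 sheds 135 kN: no online neighbours, lost.
Round 5 — N5 snaps.
  N5 sheds 192 kN: no online neighbours, lost.
No further breaks.

3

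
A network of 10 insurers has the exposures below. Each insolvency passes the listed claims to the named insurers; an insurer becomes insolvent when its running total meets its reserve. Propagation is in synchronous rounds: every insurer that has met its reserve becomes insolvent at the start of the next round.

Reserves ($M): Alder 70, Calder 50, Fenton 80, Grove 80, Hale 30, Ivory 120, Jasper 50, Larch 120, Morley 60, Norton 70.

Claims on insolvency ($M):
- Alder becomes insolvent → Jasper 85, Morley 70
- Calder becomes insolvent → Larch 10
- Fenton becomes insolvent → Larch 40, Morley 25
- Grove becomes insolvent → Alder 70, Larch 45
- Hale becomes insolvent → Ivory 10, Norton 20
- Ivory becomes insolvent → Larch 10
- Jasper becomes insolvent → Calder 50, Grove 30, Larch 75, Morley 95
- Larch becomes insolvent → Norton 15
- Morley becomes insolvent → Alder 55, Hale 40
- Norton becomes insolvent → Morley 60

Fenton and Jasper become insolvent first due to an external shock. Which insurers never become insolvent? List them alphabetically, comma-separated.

Alder, Grove, Ivory, Norton

Round 1 — Fenton, Jasper become insolvent (initial).
  Calder: +50 → 50 ≥ 50
  Grove: +30 → 30 < 80
  Larch: +40+75 → 115 < 120
  Morley: +25+95 → 120 ≥ 60
Round 2 — Calder, Morley become insolvent.
  Alder: +55 → 55 < 70
  Hale: +40 → 40 ≥ 30
  Larch: +10 → 125 ≥ 120
Round 3 — Hale, Larch become insolvent.
  Ivory: +10 → 10 < 120
  Norton: +20+15 → 35 < 70
No further insolvencies.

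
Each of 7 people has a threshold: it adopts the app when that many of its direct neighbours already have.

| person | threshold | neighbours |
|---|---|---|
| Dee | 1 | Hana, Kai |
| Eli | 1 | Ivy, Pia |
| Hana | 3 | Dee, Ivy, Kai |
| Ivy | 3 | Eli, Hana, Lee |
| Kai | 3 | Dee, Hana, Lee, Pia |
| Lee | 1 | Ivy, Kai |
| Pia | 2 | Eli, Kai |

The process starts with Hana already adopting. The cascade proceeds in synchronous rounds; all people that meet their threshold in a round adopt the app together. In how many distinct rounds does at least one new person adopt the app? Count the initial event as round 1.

2

Round 1 — Hana adopts the app (initial).
Round 2 — checking thresholds:
  Dee: 1 of 2 neighbours ≥ 1, adopts the app.
  Ivy: 1 of 3 neighbours < 3, holds.
  Kai: 1 of 4 neighbours < 3, holds.
Round 3 — no new adoptions; cascade stops.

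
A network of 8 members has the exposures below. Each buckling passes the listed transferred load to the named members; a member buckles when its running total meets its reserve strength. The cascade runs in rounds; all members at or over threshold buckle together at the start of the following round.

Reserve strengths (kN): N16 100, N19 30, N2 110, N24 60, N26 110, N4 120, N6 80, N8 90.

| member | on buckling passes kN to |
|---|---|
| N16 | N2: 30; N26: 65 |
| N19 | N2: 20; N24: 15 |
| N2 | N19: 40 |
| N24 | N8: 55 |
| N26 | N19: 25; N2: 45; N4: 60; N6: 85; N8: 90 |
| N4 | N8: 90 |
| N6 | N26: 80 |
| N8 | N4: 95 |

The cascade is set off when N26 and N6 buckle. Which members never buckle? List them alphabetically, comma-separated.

Round 1 — N26, N6 buckle (initial).
  N19: +25 → 25 < 30
  N2: +45 → 45 < 110
  N4: +60 → 60 < 120
  N8: +90 → 90 ≥ 90
Round 2 — N8 buckles.
  N4: +95 → 155 ≥ 120
Round 3 — N4 buckles.
No further bucklings.

N16, N19, N2, N24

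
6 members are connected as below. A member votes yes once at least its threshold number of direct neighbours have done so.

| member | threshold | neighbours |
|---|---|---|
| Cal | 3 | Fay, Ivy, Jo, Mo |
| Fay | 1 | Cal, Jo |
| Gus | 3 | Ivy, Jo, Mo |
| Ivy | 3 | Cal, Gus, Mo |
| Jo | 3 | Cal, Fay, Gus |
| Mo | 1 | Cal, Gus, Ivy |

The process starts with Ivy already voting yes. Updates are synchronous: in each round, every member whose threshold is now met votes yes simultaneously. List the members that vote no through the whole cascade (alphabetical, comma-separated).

Round 1 — Ivy votes yes (initial).
Round 2 — checking thresholds:
  Cal: 1 of 4 neighbours < 3, holds.
  Gus: 1 of 3 neighbours < 3, holds.
  Mo: 1 of 3 neighbours ≥ 1, votes yes.
Round 3 — no new yes votes; cascade stops.

Cal, Fay, Gus, Jo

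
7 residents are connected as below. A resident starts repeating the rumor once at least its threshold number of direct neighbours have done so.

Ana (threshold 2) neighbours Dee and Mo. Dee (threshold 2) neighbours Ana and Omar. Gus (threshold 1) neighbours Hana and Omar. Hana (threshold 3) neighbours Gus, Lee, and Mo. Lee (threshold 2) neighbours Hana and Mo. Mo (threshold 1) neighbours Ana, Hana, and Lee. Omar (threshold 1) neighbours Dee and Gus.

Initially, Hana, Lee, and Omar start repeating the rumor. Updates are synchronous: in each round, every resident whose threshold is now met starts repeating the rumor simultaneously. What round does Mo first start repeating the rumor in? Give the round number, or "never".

2

Round 1 — Hana, Lee, Omar start repeating the rumor (initial).
Round 2 — checking thresholds:
  Dee: 1 of 2 neighbours < 2, not yet.
  Gus: 2 of 2 neighbours ≥ 1, starts repeating the rumor.
  Mo: 2 of 3 neighbours ≥ 1, starts repeating the rumor.
Round 3 — no new spreads; cascade stops.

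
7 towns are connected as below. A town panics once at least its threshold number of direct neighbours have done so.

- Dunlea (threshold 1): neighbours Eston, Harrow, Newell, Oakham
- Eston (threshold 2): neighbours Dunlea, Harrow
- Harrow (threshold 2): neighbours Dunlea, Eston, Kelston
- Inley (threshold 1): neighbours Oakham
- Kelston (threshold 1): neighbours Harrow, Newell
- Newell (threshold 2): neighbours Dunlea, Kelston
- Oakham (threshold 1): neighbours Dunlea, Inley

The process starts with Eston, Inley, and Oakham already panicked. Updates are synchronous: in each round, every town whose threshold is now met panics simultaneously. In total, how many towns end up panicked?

7

Round 1 — Eston, Inley, Oakham panic (initial).
Round 2 — checking thresholds:
  Dunlea: 2 of 4 neighbours ≥ 1, panics.
  Harrow: 1 of 3 neighbours < 2, not yet.
Round 3 — checking thresholds:
  Harrow: 2 of 3 neighbours ≥ 2, panics.
  Newell: 1 of 2 neighbours < 2, not yet.
Round 4 — checking thresholds:
  Kelston: 1 of 2 neighbours ≥ 1, panics.
  Newell: 1 of 2 neighbours < 2, not yet.
Round 5 — checking thresholds:
  Newell: 2 of 2 neighbours ≥ 2, panics.
Round 6 — no new panics; cascade stops.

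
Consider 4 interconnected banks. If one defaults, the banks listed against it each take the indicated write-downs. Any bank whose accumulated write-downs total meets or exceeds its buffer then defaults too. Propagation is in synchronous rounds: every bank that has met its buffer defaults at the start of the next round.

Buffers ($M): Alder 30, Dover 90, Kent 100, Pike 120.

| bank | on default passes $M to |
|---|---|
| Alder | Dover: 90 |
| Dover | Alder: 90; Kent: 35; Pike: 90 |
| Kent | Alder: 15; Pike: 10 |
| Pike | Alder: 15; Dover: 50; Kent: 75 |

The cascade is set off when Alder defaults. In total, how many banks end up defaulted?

2

Round 1 — Alder defaults (initial).
  Dover: +90 → 90 ≥ 90
Round 2 — Dover defaults.
  Kent: +35 → 35 < 100
  Pike: +90 → 90 < 120
No further defaults.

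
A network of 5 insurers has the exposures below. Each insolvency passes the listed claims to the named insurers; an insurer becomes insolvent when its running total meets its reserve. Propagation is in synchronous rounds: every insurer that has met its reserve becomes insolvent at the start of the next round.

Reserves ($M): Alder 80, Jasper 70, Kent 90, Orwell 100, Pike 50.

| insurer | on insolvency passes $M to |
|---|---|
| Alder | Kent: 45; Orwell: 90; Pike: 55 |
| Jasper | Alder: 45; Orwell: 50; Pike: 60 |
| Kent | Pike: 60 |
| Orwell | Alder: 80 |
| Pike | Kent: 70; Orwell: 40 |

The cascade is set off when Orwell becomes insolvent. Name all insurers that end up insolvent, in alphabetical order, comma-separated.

Alder, Kent, Orwell, Pike

Round 1 — Orwell becomes insolvent (initial).
  Alder: +80 → 80 ≥ 80
Round 2 — Alder becomes insolvent.
  Kent: +45 → 45 < 90
  Pike: +55 → 55 ≥ 50
Round 3 — Pike becomes insolvent.
  Kent: +70 → 115 ≥ 90
Round 4 — Kent becomes insolvent.
No further insolvencies.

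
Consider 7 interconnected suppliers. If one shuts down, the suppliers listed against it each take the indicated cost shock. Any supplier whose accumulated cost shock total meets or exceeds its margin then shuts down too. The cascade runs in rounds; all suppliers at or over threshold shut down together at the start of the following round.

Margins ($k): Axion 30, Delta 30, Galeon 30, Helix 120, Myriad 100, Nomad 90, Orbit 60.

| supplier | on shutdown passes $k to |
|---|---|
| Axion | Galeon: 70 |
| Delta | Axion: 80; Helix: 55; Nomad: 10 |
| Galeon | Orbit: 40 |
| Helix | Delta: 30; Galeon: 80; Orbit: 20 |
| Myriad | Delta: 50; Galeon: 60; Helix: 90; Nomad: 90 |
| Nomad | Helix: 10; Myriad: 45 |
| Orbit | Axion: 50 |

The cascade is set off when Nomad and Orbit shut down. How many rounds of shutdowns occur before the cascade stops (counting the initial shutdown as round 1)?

Round 1 — Nomad, Orbit shut down (initial).
  Axion: +50 → 50 ≥ 30
  Helix: +10 → 10 < 120
  Myriad: +45 → 45 < 100
Round 2 — Axion shuts down.
  Galeon: +70 → 70 ≥ 30
Round 3 — Galeon shuts down.
No further shutdowns.

3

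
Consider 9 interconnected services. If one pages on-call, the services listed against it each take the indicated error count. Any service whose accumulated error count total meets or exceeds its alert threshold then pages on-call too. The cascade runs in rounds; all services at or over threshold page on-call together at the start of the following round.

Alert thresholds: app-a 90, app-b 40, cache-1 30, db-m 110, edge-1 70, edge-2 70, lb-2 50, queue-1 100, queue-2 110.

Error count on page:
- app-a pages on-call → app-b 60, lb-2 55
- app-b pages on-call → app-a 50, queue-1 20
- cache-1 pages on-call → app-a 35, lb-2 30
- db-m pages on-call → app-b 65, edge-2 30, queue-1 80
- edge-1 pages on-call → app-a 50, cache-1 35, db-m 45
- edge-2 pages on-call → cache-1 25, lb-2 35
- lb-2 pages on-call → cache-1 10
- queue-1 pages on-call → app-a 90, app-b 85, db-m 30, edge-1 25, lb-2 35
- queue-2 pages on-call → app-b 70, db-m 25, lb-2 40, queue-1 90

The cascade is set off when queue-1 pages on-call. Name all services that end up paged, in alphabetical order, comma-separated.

Round 1 — queue-1 pages on-call (initial).
  app-a: +90 → 90 ≥ 90
  app-b: +85 → 85 ≥ 40
  db-m: +30 → 30 < 110
  edge-1: +25 → 25 < 70
  lb-2: +35 → 35 < 50
Round 2 — app-a, app-b page on-call.
  lb-2: +55 → 90 ≥ 50
Round 3 — lb-2 pages on-call.
  cache-1: +10 → 10 < 30
No further pages.

app-a, app-b, lb-2, queue-1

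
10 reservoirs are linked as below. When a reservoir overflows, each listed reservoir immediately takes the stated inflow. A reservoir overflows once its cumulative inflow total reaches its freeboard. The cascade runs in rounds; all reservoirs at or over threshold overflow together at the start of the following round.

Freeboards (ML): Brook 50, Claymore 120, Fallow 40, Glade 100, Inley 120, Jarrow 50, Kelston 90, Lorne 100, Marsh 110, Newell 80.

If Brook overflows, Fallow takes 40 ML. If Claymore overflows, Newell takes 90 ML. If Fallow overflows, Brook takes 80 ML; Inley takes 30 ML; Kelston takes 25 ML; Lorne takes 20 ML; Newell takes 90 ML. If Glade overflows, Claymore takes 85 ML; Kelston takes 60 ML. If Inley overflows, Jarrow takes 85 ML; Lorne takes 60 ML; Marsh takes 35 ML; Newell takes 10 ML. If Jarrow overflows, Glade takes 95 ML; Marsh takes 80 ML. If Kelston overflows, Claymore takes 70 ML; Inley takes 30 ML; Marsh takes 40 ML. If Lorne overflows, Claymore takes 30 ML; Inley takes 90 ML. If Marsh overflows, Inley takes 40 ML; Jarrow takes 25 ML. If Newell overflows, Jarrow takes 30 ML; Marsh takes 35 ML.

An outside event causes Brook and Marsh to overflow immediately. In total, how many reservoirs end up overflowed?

5

Round 1 — Brook, Marsh overflow (initial).
  Fallow: +40 → 40 ≥ 40
  Inley: +40 → 40 < 120
  Jarrow: +25 → 25 < 50
Round 2 — Fallow overflows.
  Inley: +30 → 70 < 120
  Kelston: +25 → 25 < 90
  Lorne: +20 → 20 < 100
  Newell: +90 → 90 ≥ 80
Round 3 — Newell overflows.
  Jarrow: +30 → 55 ≥ 50
Round 4 — Jarrow overflows.
  Glade: +95 → 95 < 100
No further overflows.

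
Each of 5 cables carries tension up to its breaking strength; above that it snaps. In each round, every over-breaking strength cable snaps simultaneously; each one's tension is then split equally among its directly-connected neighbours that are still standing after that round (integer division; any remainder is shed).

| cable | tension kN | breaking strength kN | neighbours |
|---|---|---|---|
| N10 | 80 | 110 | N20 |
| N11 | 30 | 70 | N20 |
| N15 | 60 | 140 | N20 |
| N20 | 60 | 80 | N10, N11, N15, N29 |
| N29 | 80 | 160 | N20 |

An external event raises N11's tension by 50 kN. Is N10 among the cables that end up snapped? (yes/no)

Round 1 — N11 at 80 > 70. N11 snaps.
  N11 sheds 80 kN to N20: 80 each.
    N20: 60+80 = 140 > 80
Round 2 — N20 snaps.
  N20 sheds 140 kN to N10, N15, N29: 46 each (2 lost).
    N10: 80+46 = 126 > 110
    N15: 60+46 = 106 ≤ 140
    N29: 80+46 = 126 ≤ 160
Round 3 — N10 snaps.
  N10 sheds 126 kN: no online neighbours, lost.
No further breaks.

yes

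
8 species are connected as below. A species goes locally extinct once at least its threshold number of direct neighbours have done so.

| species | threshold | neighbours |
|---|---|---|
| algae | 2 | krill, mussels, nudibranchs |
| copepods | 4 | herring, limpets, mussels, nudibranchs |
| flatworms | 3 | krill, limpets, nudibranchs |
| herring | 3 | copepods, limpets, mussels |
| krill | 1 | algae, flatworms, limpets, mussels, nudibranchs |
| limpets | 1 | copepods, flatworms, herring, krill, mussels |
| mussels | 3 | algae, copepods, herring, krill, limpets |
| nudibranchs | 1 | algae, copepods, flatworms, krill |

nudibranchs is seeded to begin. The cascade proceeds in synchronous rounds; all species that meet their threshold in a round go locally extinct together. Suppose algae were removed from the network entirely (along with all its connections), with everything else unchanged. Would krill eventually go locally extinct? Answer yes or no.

With algae removed:
Round 1 — nudibranchs goes locally extinct (initial).
Round 2 — checking thresholds:
  copepods: 1 of 4 neighbours < 4, not yet.
  flatworms: 1 of 3 neighbours < 3, not yet.
  krill: 1 of 4 neighbours ≥ 1, goes locally extinct.
Round 3 — checking thresholds:
  copepods: 1 of 4 neighbours < 4, not yet.
  flatworms: 2 of 3 neighbours < 3, not yet.
  limpets: 1 of 5 neighbours ≥ 1, goes locally extinct.
  mussels: 1 of 4 neighbours < 3, not yet.
Round 4 — checking thresholds:
  copepods: 2 of 4 neighbours < 4, not yet.
  flatworms: 3 of 3 neighbours ≥ 3, goes locally extinct.
  herring: 1 of 3 neighbours < 3, not yet.
  mussels: 2 of 4 neighbours < 3, not yet.
Round 5 — no new extinctions; cascade stops.

yes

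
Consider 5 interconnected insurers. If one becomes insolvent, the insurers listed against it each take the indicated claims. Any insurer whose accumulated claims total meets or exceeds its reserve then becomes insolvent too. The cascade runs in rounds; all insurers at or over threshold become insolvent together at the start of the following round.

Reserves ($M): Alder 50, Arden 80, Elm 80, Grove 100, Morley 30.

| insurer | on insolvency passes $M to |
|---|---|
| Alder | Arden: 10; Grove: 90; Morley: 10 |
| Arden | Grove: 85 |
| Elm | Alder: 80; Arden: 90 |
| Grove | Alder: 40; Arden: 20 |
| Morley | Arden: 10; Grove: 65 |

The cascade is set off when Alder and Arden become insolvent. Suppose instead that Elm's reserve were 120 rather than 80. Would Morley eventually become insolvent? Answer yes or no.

With Elm's reserve at 120:
Round 1 — Alder, Arden become insolvent (initial).
  Grove: +90+85 → 175 ≥ 100
  Morley: +10 → 10 < 30
Round 2 — Grove becomes insolvent.
No further insolvencies.

no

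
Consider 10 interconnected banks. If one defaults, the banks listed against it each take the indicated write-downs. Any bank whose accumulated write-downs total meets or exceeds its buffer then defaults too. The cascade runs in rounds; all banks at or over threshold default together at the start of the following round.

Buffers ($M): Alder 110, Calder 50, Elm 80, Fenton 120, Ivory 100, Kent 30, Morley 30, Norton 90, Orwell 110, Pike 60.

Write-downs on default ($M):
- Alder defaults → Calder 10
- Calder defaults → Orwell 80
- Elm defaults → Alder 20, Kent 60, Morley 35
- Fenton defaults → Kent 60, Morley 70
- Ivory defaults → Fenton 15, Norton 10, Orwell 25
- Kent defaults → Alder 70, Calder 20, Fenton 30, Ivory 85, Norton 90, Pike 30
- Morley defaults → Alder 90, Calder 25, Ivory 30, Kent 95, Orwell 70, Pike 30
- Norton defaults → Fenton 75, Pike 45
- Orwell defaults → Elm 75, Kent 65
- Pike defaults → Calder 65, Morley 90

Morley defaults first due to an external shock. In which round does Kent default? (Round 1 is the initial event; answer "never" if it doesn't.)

2

Round 1 — Morley defaults (initial).
  Alder: +90 → 90 < 110
  Calder: +25 → 25 < 50
  Ivory: +30 → 30 < 100
  Kent: +95 → 95 ≥ 30
  Orwell: +70 → 70 < 110
  Pike: +30 → 30 < 60
Round 2 — Kent defaults.
  Alder: +70 → 160 ≥ 110
  Calder: +20 → 45 < 50
  Fenton: +30 → 30 < 120
  Ivory: +85 → 115 ≥ 100
  Norton: +90 → 90 ≥ 90
  Pike: +30 → 60 ≥ 60
Round 3 — Alder, Ivory, Norton, Pike default.
  Calder: +10+65 → 120 ≥ 50
  Fenton: +15+75 → 120 ≥ 120
  Orwell: +25 → 95 < 110
Round 4 — Calder, Fenton default.
  Orwell: +80 → 175 ≥ 110
Round 5 — Orwell defaults.
  Elm: +75 → 75 < 80
No further defaults.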